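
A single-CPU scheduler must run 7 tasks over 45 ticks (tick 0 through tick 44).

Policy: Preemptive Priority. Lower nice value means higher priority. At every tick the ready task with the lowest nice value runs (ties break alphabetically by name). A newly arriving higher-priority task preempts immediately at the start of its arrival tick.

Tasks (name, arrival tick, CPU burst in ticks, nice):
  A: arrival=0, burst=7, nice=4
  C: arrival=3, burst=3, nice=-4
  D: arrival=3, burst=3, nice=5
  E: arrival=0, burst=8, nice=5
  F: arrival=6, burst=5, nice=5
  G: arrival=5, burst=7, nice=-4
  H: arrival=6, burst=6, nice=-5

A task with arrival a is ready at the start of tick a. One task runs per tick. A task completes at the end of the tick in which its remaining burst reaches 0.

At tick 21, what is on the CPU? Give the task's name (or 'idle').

t=0: ready={A,E} → run A
t=1: ready={A,E} → run A
t=2: ready={A,E} → run A
t=3: ready={A,C,D,E} → run C
t=4: ready={A,C,D,E} → run C
t=5: ready={A,C,D,E,G} → run C
t=6: ready={A,D,E,F,G,H} → run H
t=7: ready={A,D,E,F,G,H} → run H
t=8: ready={A,D,E,F,G,H} → run H
t=9: ready={A,D,E,F,G,H} → run H
t=10: ready={A,D,E,F,G,H} → run H
t=11: ready={A,D,E,F,G,H} → run H
t=12: ready={A,D,E,F,G} → run G
t=13: ready={A,D,E,F,G} → run G
t=14: ready={A,D,E,F,G} → run G
t=15: ready={A,D,E,F,G} → run G
t=16: ready={A,D,E,F,G} → run G
t=17: ready={A,D,E,F,G} → run G
t=18: ready={A,D,E,F,G} → run G
t=19: ready={A,D,E,F} → run A
t=20: ready={A,D,E,F} → run A
t=21: ready={A,D,E,F} → run A
t=22: ready={A,D,E,F} → run A
t=23: ready={D,E,F} → run D
t=24: ready={D,E,F} → run D
t=25: ready={D,E,F} → run D
t=26: ready={E,F} → run E
t=27: ready={E,F} → run E
t=28: ready={E,F} → run E
t=29: ready={E,F} → run E
t=30: ready={E,F} → run E
t=31: ready={E,F} → run E
t=32: ready={E,F} → run E
t=33: ready={E,F} → run E
t=34: ready={F} → run F
t=35: ready={F} → run F
t=36: ready={F} → run F
t=37: ready={F} → run F
t=38: ready={F} → run F
t=39: (idle)
t=40: (idle)
t=41: (idle)
t=42: (idle)
t=43: (idle)
t=44: (idle)

running at tick 21 = A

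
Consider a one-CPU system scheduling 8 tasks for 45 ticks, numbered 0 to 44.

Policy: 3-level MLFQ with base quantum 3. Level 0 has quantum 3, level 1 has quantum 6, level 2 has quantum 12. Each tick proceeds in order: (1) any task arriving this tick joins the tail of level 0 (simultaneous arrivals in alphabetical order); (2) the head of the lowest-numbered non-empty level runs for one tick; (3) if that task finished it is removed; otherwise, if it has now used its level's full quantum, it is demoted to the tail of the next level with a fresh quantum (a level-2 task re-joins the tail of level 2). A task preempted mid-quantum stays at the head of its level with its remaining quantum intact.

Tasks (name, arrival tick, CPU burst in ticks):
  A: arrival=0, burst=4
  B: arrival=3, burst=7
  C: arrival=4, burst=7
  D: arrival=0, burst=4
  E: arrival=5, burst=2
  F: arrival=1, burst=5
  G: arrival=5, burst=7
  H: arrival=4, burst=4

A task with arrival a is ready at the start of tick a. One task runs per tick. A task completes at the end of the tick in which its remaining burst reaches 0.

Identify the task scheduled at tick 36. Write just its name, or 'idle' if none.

running at tick 36 = G

t=0: L0/L1/L2 = AD/-/- → run A
t=1: L0/L1/L2 = ADF/-/- → run A
t=2: L0/L1/L2 = ADF/-/- → run A
t=3: L0/L1/L2 = DFB/A/- → run D
t=4: L0/L1/L2 = DFBCH/A/- → run D
t=5: L0/L1/L2 = DFBCHEG/A/- → run D
t=6: L0/L1/L2 = FBCHEG/AD/- → run F
t=7: L0/L1/L2 = FBCHEG/AD/- → run F
t=8: L0/L1/L2 = FBCHEG/AD/- → run F
t=9: L0/L1/L2 = BCHEG/ADF/- → run B
t=10: L0/L1/L2 = BCHEG/ADF/- → run B
t=11: L0/L1/L2 = BCHEG/ADF/- → run B
t=12: L0/L1/L2 = CHEG/ADFB/- → run C
t=13: L0/L1/L2 = CHEG/ADFB/- → run C
t=14: L0/L1/L2 = CHEG/ADFB/- → run C
t=15: L0/L1/L2 = HEG/ADFBC/- → run H
t=16: L0/L1/L2 = HEG/ADFBC/- → run H
t=17: L0/L1/L2 = HEG/ADFBC/- → run H
t=18: L0/L1/L2 = EG/ADFBCH/- → run E
t=19: L0/L1/L2 = EG/ADFBCH/- → run E
t=20: L0/L1/L2 = G/ADFBCH/- → run G
t=21: L0/L1/L2 = G/ADFBCH/- → run G
t=22: L0/L1/L2 = G/ADFBCH/- → run G
t=23: L0/L1/L2 = -/ADFBCHG/- → run A
t=24: L0/L1/L2 = -/DFBCHG/- → run D
t=25: L0/L1/L2 = -/FBCHG/- → run F
t=26: L0/L1/L2 = -/FBCHG/- → run F
t=27: L0/L1/L2 = -/BCHG/- → run B
t=28: L0/L1/L2 = -/BCHG/- → run B
t=29: L0/L1/L2 = -/BCHG/- → run B
t=30: L0/L1/L2 = -/BCHG/- → run B
t=31: L0/L1/L2 = -/CHG/- → run C
t=32: L0/L1/L2 = -/CHG/- → run C
t=33: L0/L1/L2 = -/CHG/- → run C
t=34: L0/L1/L2 = -/CHG/- → run C
t=35: L0/L1/L2 = -/HG/- → run H
t=36: L0/L1/L2 = -/G/- → run G
t=37: L0/L1/L2 = -/G/- → run G
t=38: L0/L1/L2 = -/G/- → run G
t=39: L0/L1/L2 = -/G/- → run G
t=40: (idle)
t=41: (idle)
t=42: (idle)
t=43: (idle)
t=44: (idle)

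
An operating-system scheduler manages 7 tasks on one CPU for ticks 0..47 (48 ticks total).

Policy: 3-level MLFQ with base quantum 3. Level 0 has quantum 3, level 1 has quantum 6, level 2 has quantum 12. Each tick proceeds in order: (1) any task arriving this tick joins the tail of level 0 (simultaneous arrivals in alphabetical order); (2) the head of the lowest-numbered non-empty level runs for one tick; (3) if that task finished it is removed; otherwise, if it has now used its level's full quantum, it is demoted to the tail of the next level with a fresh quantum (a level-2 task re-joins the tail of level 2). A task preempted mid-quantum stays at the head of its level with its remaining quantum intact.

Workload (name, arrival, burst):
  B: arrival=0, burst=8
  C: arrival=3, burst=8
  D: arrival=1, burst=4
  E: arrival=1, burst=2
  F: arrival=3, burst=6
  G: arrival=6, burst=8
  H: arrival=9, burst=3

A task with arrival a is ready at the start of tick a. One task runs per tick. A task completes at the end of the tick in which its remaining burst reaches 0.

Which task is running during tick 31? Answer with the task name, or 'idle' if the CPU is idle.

running at tick 31 = F

t=0: L0/L1/L2 = B/-/- → run B
t=1: L0/L1/L2 = BDE/-/- → run B
t=2: L0/L1/L2 = BDE/-/- → run B
t=3: L0/L1/L2 = DECF/B/- → run D
t=4: L0/L1/L2 = DECF/B/- → run D
t=5: L0/L1/L2 = DECF/B/- → run D
t=6: L0/L1/L2 = ECFG/BD/- → run E
t=7: L0/L1/L2 = ECFG/BD/- → run E
t=8: L0/L1/L2 = CFG/BD/- → run C
t=9: L0/L1/L2 = CFGH/BD/- → run C
t=10: L0/L1/L2 = CFGH/BD/- → run C
t=11: L0/L1/L2 = FGH/BDC/- → run F
t=12: L0/L1/L2 = FGH/BDC/- → run F
t=13: L0/L1/L2 = FGH/BDC/- → run F
t=14: L0/L1/L2 = GH/BDCF/- → run G
t=15: L0/L1/L2 = GH/BDCF/- → run G
t=16: L0/L1/L2 = GH/BDCF/- → run G
t=17: L0/L1/L2 = H/BDCFG/- → run H
t=18: L0/L1/L2 = H/BDCFG/- → run H
t=19: L0/L1/L2 = H/BDCFG/- → run H
t=20: L0/L1/L2 = -/BDCFG/- → run B
t=21: L0/L1/L2 = -/BDCFG/- → run B
t=22: L0/L1/L2 = -/BDCFG/- → run B
t=23: L0/L1/L2 = -/BDCFG/- → run B
t=24: L0/L1/L2 = -/BDCFG/- → run B
t=25: L0/L1/L2 = -/DCFG/- → run D
t=26: L0/L1/L2 = -/CFG/- → run C
t=27: L0/L1/L2 = -/CFG/- → run C
t=28: L0/L1/L2 = -/CFG/- → run C
t=29: L0/L1/L2 = -/CFG/- → run C
t=30: L0/L1/L2 = -/CFG/- → run C
t=31: L0/L1/L2 = -/FG/- → run F
t=32: L0/L1/L2 = -/FG/- → run F
t=33: L0/L1/L2 = -/FG/- → run F
t=34: L0/L1/L2 = -/G/- → run G
t=35: L0/L1/L2 = -/G/- → run G
t=36: L0/L1/L2 = -/G/- → run G
t=37: L0/L1/L2 = -/G/- → run G
t=38: L0/L1/L2 = -/G/- → run G
t=39: (idle)
t=40: (idle)
t=41: (idle)
t=42: (idle)
t=43: (idle)
t=44: (idle)
t=45: (idle)
t=46: (idle)
t=47: (idle)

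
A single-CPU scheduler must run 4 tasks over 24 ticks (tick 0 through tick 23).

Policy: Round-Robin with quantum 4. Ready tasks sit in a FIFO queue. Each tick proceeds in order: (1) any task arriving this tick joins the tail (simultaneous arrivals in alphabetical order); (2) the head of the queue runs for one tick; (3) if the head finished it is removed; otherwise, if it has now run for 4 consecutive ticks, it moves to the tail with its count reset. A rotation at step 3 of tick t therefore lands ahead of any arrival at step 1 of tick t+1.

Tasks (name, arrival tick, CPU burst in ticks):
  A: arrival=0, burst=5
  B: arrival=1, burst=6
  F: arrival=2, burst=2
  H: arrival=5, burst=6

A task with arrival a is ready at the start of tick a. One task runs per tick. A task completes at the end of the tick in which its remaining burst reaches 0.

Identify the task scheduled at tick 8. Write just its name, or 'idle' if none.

running at tick 8 = F

t=0: queue=[A] q_used=0 → run A
t=1: queue=[A,B] q_used=1 → run A
t=2: queue=[A,B,F] q_used=2 → run A
t=3: queue=[A,B,F] q_used=3 → run A
t=4: queue=[B,F,A] q_used=0 → run B
t=5: queue=[B,F,A,H] q_used=1 → run B
t=6: queue=[B,F,A,H] q_used=2 → run B
t=7: queue=[B,F,A,H] q_used=3 → run B
t=8: queue=[F,A,H,B] q_used=0 → run F
t=9: queue=[F,A,H,B] q_used=1 → run F
t=10: queue=[A,H,B] q_used=0 → run A
t=11: queue=[H,B] q_used=0 → run H
t=12: queue=[H,B] q_used=1 → run H
t=13: queue=[H,B] q_used=2 → run H
t=14: queue=[H,B] q_used=3 → run H
t=15: queue=[B,H] q_used=0 → run B
t=16: queue=[B,H] q_used=1 → run B
t=17: queue=[H] q_used=0 → run H
t=18: queue=[H] q_used=1 → run H
t=19: (idle)
t=20: (idle)
t=21: (idle)
t=22: (idle)
t=23: (idle)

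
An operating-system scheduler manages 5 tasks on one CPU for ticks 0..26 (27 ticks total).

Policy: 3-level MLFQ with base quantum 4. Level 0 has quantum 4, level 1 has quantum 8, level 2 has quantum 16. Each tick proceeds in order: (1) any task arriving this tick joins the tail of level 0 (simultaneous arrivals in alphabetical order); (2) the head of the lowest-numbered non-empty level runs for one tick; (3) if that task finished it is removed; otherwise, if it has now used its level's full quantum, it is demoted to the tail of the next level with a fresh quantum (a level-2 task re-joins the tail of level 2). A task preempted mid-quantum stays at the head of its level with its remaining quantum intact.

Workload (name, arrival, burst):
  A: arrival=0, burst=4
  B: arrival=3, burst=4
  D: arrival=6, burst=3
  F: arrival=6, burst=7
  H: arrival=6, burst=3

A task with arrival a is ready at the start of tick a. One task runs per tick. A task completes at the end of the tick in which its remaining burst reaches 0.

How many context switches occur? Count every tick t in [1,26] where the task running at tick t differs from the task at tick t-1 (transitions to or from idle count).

t=0: L0/L1/L2 = A/-/- → run A
t=1: L0/L1/L2 = A/-/- → run A
t=2: L0/L1/L2 = A/-/- → run A
t=3: L0/L1/L2 = AB/-/- → run A
t=4: L0/L1/L2 = B/-/- → run B
t=5: L0/L1/L2 = B/-/- → run B
t=6: L0/L1/L2 = BDFH/-/- → run B
t=7: L0/L1/L2 = BDFH/-/- → run B
t=8: L0/L1/L2 = DFH/-/- → run D
t=9: L0/L1/L2 = DFH/-/- → run D
t=10: L0/L1/L2 = DFH/-/- → run D
t=11: L0/L1/L2 = FH/-/- → run F
t=12: L0/L1/L2 = FH/-/- → run F
t=13: L0/L1/L2 = FH/-/- → run F
t=14: L0/L1/L2 = FH/-/- → run F
t=15: L0/L1/L2 = H/F/- → run H
t=16: L0/L1/L2 = H/F/- → run H
t=17: L0/L1/L2 = H/F/- → run H
t=18: L0/L1/L2 = -/F/- → run F
t=19: L0/L1/L2 = -/F/- → run F
t=20: L0/L1/L2 = -/F/- → run F
t=21: (idle)
t=22: (idle)
t=23: (idle)
t=24: (idle)
t=25: (idle)
t=26: (idle)

context switches = 6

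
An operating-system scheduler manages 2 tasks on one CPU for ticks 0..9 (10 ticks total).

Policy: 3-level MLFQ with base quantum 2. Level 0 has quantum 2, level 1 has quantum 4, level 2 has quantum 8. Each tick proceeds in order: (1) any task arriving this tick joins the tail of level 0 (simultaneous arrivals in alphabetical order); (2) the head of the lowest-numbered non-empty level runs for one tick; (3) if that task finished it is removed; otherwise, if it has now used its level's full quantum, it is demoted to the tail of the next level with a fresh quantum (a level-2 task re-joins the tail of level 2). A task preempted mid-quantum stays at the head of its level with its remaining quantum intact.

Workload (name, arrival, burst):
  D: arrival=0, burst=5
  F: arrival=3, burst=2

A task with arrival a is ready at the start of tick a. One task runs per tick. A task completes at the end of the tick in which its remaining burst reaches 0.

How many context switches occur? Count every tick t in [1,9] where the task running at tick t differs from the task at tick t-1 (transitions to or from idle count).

context switches = 3

t=0: L0/L1/L2 = D/-/- → run D
t=1: L0/L1/L2 = D/-/- → run D
t=2: L0/L1/L2 = -/D/- → run D
t=3: L0/L1/L2 = F/D/- → run F
t=4: L0/L1/L2 = F/D/- → run F
t=5: L0/L1/L2 = -/D/- → run D
t=6: L0/L1/L2 = -/D/- → run D
t=7: (idle)
t=8: (idle)
t=9: (idle)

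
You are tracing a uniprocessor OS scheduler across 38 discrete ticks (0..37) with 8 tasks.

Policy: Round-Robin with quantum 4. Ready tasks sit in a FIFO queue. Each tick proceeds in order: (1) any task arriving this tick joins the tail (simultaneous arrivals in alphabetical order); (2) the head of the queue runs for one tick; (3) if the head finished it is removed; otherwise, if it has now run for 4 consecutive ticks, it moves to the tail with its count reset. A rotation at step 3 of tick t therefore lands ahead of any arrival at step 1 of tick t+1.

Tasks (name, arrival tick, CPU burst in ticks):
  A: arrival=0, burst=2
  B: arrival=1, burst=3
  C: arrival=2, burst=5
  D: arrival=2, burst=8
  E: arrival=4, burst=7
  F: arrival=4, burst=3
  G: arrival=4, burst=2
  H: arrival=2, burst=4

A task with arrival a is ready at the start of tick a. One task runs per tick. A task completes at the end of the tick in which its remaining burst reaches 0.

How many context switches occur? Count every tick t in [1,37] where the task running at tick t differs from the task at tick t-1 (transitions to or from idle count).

t=0: queue=[A] q_used=0 → run A
t=1: queue=[A,B] q_used=1 → run A
t=2: queue=[B,C,D,H] q_used=0 → run B
t=3: queue=[B,C,D,H] q_used=1 → run B
t=4: queue=[B,C,D,H,E,F,G] q_used=2 → run B
t=5: queue=[C,D,H,E,F,G] q_used=0 → run C
t=6: queue=[C,D,H,E,F,G] q_used=1 → run C
t=7: queue=[C,D,H,E,F,G] q_used=2 → run C
t=8: queue=[C,D,H,E,F,G] q_used=3 → run C
t=9: queue=[D,H,E,F,G,C] q_used=0 → run D
t=10: queue=[D,H,E,F,G,C] q_used=1 → run D
t=11: queue=[D,H,E,F,G,C] q_used=2 → run D
t=12: queue=[D,H,E,F,G,C] q_used=3 → run D
t=13: queue=[H,E,F,G,C,D] q_used=0 → run H
t=14: queue=[H,E,F,G,C,D] q_used=1 → run H
t=15: queue=[H,E,F,G,C,D] q_used=2 → run H
t=16: queue=[H,E,F,G,C,D] q_used=3 → run H
t=17: queue=[E,F,G,C,D] q_used=0 → run E
t=18: queue=[E,F,G,C,D] q_used=1 → run E
t=19: queue=[E,F,G,C,D] q_used=2 → run E
t=20: queue=[E,F,G,C,D] q_used=3 → run E
t=21: queue=[F,G,C,D,E] q_used=0 → run F
t=22: queue=[F,G,C,D,E] q_used=1 → run F
t=23: queue=[F,G,C,D,E] q_used=2 → run F
t=24: queue=[G,C,D,E] q_used=0 → run G
t=25: queue=[G,C,D,E] q_used=1 → run G
t=26: queue=[C,D,E] q_used=0 → run C
t=27: queue=[D,E] q_used=0 → run D
t=28: queue=[D,E] q_used=1 → run D
t=29: queue=[D,E] q_used=2 → run D
t=30: queue=[D,E] q_used=3 → run D
t=31: queue=[E] q_used=0 → run E
t=32: queue=[E] q_used=1 → run E
t=33: queue=[E] q_used=2 → run E
t=34: (idle)
t=35: (idle)
t=36: (idle)
t=37: (idle)

context switches = 11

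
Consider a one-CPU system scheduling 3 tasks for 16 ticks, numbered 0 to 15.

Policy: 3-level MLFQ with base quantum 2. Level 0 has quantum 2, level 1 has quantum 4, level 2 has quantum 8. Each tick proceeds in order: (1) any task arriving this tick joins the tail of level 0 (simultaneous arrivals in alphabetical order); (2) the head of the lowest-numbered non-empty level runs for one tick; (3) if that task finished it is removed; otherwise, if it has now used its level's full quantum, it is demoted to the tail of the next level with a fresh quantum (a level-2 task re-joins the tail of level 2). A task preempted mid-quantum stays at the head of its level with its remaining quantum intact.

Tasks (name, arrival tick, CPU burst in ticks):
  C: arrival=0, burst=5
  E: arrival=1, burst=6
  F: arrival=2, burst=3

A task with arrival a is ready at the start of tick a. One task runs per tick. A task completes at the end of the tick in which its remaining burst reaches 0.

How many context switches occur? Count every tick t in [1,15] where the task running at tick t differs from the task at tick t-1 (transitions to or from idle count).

t=0: L0/L1/L2 = C/-/- → run C
t=1: L0/L1/L2 = CE/-/- → run C
t=2: L0/L1/L2 = EF/C/- → run E
t=3: L0/L1/L2 = EF/C/- → run E
t=4: L0/L1/L2 = F/CE/- → run F
t=5: L0/L1/L2 = F/CE/- → run F
t=6: L0/L1/L2 = -/CEF/- → run C
t=7: L0/L1/L2 = -/CEF/- → run C
t=8: L0/L1/L2 = -/CEF/- → run C
t=9: L0/L1/L2 = -/EF/- → run E
t=10: L0/L1/L2 = -/EF/- → run E
t=11: L0/L1/L2 = -/EF/- → run E
t=12: L0/L1/L2 = -/EF/- → run E
t=13: L0/L1/L2 = -/F/- → run F
t=14: (idle)
t=15: (idle)

context switches = 6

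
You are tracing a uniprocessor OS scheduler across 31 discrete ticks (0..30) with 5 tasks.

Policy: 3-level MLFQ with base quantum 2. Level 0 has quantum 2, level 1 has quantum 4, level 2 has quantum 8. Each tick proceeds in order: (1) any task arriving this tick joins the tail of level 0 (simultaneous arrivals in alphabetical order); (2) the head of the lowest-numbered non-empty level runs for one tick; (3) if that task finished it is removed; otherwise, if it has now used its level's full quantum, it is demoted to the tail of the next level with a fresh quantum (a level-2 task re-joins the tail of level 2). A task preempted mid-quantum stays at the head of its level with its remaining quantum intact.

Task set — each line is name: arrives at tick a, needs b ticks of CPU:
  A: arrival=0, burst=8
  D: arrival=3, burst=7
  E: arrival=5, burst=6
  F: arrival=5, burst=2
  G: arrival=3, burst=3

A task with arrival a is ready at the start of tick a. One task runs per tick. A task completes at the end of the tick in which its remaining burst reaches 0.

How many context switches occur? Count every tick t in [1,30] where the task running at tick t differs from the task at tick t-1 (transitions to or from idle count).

context switches = 11

t=0: L0/L1/L2 = A/-/- → run A
t=1: L0/L1/L2 = A/-/- → run A
t=2: L0/L1/L2 = -/A/- → run A
t=3: L0/L1/L2 = DG/A/- → run D
t=4: L0/L1/L2 = DG/A/- → run D
t=5: L0/L1/L2 = GEF/AD/- → run G
t=6: L0/L1/L2 = GEF/AD/- → run G
t=7: L0/L1/L2 = EF/ADG/- → run E
t=8: L0/L1/L2 = EF/ADG/- → run E
t=9: L0/L1/L2 = F/ADGE/- → run F
t=10: L0/L1/L2 = F/ADGE/- → run F
t=11: L0/L1/L2 = -/ADGE/- → run A
t=12: L0/L1/L2 = -/ADGE/- → run A
t=13: L0/L1/L2 = -/ADGE/- → run A
t=14: L0/L1/L2 = -/DGE/A → run D
t=15: L0/L1/L2 = -/DGE/A → run D
t=16: L0/L1/L2 = -/DGE/A → run D
t=17: L0/L1/L2 = -/DGE/A → run D
t=18: L0/L1/L2 = -/GE/AD → run G
t=19: L0/L1/L2 = -/E/AD → run E
t=20: L0/L1/L2 = -/E/AD → run E
t=21: L0/L1/L2 = -/E/AD → run E
t=22: L0/L1/L2 = -/E/AD → run E
t=23: L0/L1/L2 = -/-/AD → run A
t=24: L0/L1/L2 = -/-/AD → run A
t=25: L0/L1/L2 = -/-/D → run D
t=26: (idle)
t=27: (idle)
t=28: (idle)
t=29: (idle)
t=30: (idle)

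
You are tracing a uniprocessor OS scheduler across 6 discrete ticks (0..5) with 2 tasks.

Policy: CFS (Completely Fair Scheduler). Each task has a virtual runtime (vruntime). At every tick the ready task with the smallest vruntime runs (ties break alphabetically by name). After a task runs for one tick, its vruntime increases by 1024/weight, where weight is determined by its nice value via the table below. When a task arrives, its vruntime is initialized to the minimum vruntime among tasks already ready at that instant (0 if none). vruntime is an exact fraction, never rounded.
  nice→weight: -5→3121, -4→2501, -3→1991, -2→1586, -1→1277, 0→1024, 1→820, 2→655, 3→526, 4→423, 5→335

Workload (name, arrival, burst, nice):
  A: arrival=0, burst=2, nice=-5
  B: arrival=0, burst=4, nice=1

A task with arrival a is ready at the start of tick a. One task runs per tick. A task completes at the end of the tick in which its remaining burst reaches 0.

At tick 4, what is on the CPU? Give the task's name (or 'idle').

running at tick 4 = B

t=0: vr[A=0 B=0] → run A
t=1: vr[A=1024/3121 B=0] → run B
t=2: vr[A=1024/3121 B=256/205] → run A
t=3: vr[B=256/205] → run B
t=4: vr[B=512/205] → run B
t=5: vr[B=768/205] → run B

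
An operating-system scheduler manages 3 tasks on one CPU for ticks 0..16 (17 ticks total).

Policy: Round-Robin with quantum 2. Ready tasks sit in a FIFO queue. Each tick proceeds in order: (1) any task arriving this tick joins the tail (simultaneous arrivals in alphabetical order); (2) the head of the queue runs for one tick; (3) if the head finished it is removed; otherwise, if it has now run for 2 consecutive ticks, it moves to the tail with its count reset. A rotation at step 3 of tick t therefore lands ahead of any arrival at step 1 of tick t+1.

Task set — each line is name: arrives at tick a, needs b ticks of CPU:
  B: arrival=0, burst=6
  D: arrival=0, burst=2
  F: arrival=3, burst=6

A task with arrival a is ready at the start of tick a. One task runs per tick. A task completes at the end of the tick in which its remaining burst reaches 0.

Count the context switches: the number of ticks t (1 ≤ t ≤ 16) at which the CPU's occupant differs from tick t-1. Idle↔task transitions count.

context switches = 6

t=0: queue=[B,D] q_used=0 → run B
t=1: queue=[B,D] q_used=1 → run B
t=2: queue=[D,B] q_used=0 → run D
t=3: queue=[D,B,F] q_used=1 → run D
t=4: queue=[B,F] q_used=0 → run B
t=5: queue=[B,F] q_used=1 → run B
t=6: queue=[F,B] q_used=0 → run F
t=7: queue=[F,B] q_used=1 → run F
t=8: queue=[B,F] q_used=0 → run B
t=9: queue=[B,F] q_used=1 → run B
t=10: queue=[F] q_used=0 → run F
t=11: queue=[F] q_used=1 → run F
t=12: queue=[F] q_used=0 → run F
t=13: queue=[F] q_used=1 → run F
t=14: (idle)
t=15: (idle)
t=16: (idle)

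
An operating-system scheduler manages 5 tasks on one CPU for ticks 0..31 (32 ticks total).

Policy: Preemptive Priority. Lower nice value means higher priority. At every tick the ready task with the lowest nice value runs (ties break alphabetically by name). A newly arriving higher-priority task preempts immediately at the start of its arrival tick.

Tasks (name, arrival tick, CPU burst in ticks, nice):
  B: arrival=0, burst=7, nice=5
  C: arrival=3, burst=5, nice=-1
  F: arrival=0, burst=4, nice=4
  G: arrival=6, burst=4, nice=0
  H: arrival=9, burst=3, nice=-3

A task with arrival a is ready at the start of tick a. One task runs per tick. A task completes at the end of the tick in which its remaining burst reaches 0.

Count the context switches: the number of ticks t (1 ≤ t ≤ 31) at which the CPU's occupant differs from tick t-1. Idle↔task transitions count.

context switches = 7

t=0: ready={B,F} → run F
t=1: ready={B,F} → run F
t=2: ready={B,F} → run F
t=3: ready={B,C,F} → run C
t=4: ready={B,C,F} → run C
t=5: ready={B,C,F} → run C
t=6: ready={B,C,F,G} → run C
t=7: ready={B,C,F,G} → run C
t=8: ready={B,F,G} → run G
t=9: ready={B,F,G,H} → run H
t=10: ready={B,F,G,H} → run H
t=11: ready={B,F,G,H} → run H
t=12: ready={B,F,G} → run G
t=13: ready={B,F,G} → run G
t=14: ready={B,F,G} → run G
t=15: ready={B,F} → run F
t=16: ready={B} → run B
t=17: ready={B} → run B
t=18: ready={B} → run B
t=19: ready={B} → run B
t=20: ready={B} → run B
t=21: ready={B} → run B
t=22: ready={B} → run B
t=23: (idle)
t=24: (idle)
t=25: (idle)
t=26: (idle)
t=27: (idle)
t=28: (idle)
t=29: (idle)
t=30: (idle)
t=31: (idle)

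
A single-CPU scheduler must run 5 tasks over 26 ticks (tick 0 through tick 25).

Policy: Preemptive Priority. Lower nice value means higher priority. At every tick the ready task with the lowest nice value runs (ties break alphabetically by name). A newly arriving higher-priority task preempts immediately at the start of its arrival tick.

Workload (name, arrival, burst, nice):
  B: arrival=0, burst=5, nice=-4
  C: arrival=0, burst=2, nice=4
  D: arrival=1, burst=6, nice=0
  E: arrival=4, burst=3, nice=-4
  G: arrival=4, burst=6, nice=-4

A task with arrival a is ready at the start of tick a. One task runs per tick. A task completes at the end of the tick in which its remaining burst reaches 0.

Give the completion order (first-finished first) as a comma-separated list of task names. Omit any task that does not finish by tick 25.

t=0: ready={B,C} → run B
t=1: ready={B,C,D} → run B
t=2: ready={B,C,D} → run B
t=3: ready={B,C,D} → run B
t=4: ready={B,C,D,E,G} → run B
t=5: ready={C,D,E,G} → run E
t=6: ready={C,D,E,G} → run E
t=7: ready={C,D,E,G} → run E
t=8: ready={C,D,G} → run G
t=9: ready={C,D,G} → run G
t=10: ready={C,D,G} → run G
t=11: ready={C,D,G} → run G
t=12: ready={C,D,G} → run G
t=13: ready={C,D,G} → run G
t=14: ready={C,D} → run D
t=15: ready={C,D} → run D
t=16: ready={C,D} → run D
t=17: ready={C,D} → run D
t=18: ready={C,D} → run D
t=19: ready={C,D} → run D
t=20: ready={C} → run C
t=21: ready={C} → run C
t=22: (idle)
t=23: (idle)
t=24: (idle)
t=25: (idle)

completion order = B, E, G, D, C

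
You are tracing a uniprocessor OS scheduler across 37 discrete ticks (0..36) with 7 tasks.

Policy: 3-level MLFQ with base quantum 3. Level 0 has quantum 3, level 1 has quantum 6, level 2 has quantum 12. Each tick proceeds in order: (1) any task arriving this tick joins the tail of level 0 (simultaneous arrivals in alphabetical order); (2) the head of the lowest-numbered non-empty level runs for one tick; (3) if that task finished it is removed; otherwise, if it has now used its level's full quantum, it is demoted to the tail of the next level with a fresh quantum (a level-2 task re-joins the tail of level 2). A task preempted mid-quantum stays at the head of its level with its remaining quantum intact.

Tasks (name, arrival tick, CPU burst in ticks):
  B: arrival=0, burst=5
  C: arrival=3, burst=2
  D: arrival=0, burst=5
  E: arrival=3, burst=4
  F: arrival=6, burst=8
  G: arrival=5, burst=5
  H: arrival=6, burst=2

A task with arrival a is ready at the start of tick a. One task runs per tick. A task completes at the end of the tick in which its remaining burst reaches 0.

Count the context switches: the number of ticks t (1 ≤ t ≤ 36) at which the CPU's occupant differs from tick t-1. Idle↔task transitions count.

context switches = 12

t=0: L0/L1/L2 = BD/-/- → run B
t=1: L0/L1/L2 = BD/-/- → run B
t=2: L0/L1/L2 = BD/-/- → run B
t=3: L0/L1/L2 = DCE/B/- → run D
t=4: L0/L1/L2 = DCE/B/- → run D
t=5: L0/L1/L2 = DCEG/B/- → run D
t=6: L0/L1/L2 = CEGFH/BD/- → run C
t=7: L0/L1/L2 = CEGFH/BD/- → run C
t=8: L0/L1/L2 = EGFH/BD/- → run E
t=9: L0/L1/L2 = EGFH/BD/- → run E
t=10: L0/L1/L2 = EGFH/BD/- → run E
t=11: L0/L1/L2 = GFH/BDE/- → run G
t=12: L0/L1/L2 = GFH/BDE/- → run G
t=13: L0/L1/L2 = GFH/BDE/- → run G
t=14: L0/L1/L2 = FH/BDEG/- → run F
t=15: L0/L1/L2 = FH/BDEG/- → run F
t=16: L0/L1/L2 = FH/BDEG/- → run F
t=17: L0/L1/L2 = H/BDEGF/- → run H
t=18: L0/L1/L2 = H/BDEGF/- → run H
t=19: L0/L1/L2 = -/BDEGF/- → run B
t=20: L0/L1/L2 = -/BDEGF/- → run B
t=21: L0/L1/L2 = -/DEGF/- → run D
t=22: L0/L1/L2 = -/DEGF/- → run D
t=23: L0/L1/L2 = -/EGF/- → run E
t=24: L0/L1/L2 = -/GF/- → run G
t=25: L0/L1/L2 = -/GF/- → run G
t=26: L0/L1/L2 = -/F/- → run F
t=27: L0/L1/L2 = -/F/- → run F
t=28: L0/L1/L2 = -/F/- → run F
t=29: L0/L1/L2 = -/F/- → run F
t=30: L0/L1/L2 = -/F/- → run F
t=31: (idle)
t=32: (idle)
t=33: (idle)
t=34: (idle)
t=35: (idle)
t=36: (idle)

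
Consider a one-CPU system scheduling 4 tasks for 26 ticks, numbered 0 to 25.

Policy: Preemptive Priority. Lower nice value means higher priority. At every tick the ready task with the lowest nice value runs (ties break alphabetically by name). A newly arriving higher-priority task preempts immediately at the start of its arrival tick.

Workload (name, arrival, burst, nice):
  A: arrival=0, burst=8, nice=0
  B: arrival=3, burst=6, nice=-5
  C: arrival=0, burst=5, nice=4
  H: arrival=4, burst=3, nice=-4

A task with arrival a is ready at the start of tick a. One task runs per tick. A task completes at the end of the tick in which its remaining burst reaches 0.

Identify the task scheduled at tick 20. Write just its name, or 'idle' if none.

running at tick 20 = C

t=0: ready={A,C} → run A
t=1: ready={A,C} → run A
t=2: ready={A,C} → run A
t=3: ready={A,B,C} → run B
t=4: ready={A,B,C,H} → run B
t=5: ready={A,B,C,H} → run B
t=6: ready={A,B,C,H} → run B
t=7: ready={A,B,C,H} → run B
t=8: ready={A,B,C,H} → run B
t=9: ready={A,C,H} → run H
t=10: ready={A,C,H} → run H
t=11: ready={A,C,H} → run H
t=12: ready={A,C} → run A
t=13: ready={A,C} → run A
t=14: ready={A,C} → run A
t=15: ready={A,C} → run A
t=16: ready={A,C} → run A
t=17: ready={C} → run C
t=18: ready={C} → run C
t=19: ready={C} → run C
t=20: ready={C} → run C
t=21: ready={C} → run C
t=22: (idle)
t=23: (idle)
t=24: (idle)
t=25: (idle)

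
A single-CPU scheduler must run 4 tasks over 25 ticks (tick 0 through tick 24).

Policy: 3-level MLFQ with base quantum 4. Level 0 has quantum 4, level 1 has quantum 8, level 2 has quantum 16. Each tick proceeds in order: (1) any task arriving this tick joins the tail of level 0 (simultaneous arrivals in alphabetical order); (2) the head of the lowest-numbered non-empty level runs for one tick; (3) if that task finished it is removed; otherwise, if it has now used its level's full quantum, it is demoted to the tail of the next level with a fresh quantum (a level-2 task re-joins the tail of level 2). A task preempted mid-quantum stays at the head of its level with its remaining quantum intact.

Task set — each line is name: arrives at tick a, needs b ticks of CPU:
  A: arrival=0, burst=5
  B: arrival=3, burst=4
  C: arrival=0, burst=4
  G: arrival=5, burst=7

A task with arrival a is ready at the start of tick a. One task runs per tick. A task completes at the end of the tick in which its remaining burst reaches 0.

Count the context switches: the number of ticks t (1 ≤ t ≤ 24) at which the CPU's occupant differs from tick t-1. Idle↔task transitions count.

t=0: L0/L1/L2 = AC/-/- → run A
t=1: L0/L1/L2 = AC/-/- → run A
t=2: L0/L1/L2 = AC/-/- → run A
t=3: L0/L1/L2 = ACB/-/- → run A
t=4: L0/L1/L2 = CB/A/- → run C
t=5: L0/L1/L2 = CBG/A/- → run C
t=6: L0/L1/L2 = CBG/A/- → run C
t=7: L0/L1/L2 = CBG/A/- → run C
t=8: L0/L1/L2 = BG/A/- → run B
t=9: L0/L1/L2 = BG/A/- → run B
t=10: L0/L1/L2 = BG/A/- → run B
t=11: L0/L1/L2 = BG/A/- → run B
t=12: L0/L1/L2 = G/A/- → run G
t=13: L0/L1/L2 = G/A/- → run G
t=14: L0/L1/L2 = G/A/- → run G
t=15: L0/L1/L2 = G/A/- → run G
t=16: L0/L1/L2 = -/AG/- → run A
t=17: L0/L1/L2 = -/G/- → run G
t=18: L0/L1/L2 = -/G/- → run G
t=19: L0/L1/L2 = -/G/- → run G
t=20: (idle)
t=21: (idle)
t=22: (idle)
t=23: (idle)
t=24: (idle)

context switches = 6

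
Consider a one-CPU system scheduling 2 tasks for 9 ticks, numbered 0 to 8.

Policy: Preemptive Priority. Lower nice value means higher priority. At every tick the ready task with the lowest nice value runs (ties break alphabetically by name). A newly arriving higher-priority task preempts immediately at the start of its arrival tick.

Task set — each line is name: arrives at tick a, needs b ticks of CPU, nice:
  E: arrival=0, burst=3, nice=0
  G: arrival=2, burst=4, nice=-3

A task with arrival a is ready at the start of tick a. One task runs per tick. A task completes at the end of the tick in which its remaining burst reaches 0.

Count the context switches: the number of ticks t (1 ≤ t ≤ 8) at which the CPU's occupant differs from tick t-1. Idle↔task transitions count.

context switches = 3

t=0: ready={E} → run E
t=1: ready={E} → run E
t=2: ready={E,G} → run G
t=3: ready={E,G} → run G
t=4: ready={E,G} → run G
t=5: ready={E,G} → run G
t=6: ready={E} → run E
t=7: (idle)
t=8: (idle)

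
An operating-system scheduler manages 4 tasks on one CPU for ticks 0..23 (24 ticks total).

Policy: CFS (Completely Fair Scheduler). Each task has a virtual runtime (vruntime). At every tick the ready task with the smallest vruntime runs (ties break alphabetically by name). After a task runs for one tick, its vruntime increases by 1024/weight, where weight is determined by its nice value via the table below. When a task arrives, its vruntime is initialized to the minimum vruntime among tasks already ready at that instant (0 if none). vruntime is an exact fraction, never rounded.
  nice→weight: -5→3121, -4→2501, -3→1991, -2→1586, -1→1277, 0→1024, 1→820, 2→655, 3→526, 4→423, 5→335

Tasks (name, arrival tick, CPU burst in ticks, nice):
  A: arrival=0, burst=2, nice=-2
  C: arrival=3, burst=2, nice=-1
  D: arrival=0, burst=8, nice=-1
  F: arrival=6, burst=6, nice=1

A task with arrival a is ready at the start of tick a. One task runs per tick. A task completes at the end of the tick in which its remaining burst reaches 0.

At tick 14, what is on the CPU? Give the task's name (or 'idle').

running at tick 14 = F

t=0: vr[A=0 D=0] → run A
t=1: vr[A=512/793 D=0] → run D
t=2: vr[A=512/793 D=1024/1277] → run A
t=3: vr[C=1024/1277 D=1024/1277] → run C
t=4: vr[C=2048/1277 D=1024/1277] → run D
t=5: vr[C=2048/1277 D=2048/1277] → run C
t=6: vr[D=2048/1277 F=2048/1277] → run D
t=7: vr[D=3072/1277 F=2048/1277] → run F
t=8: vr[D=3072/1277 F=746752/261785] → run D
t=9: vr[D=4096/1277 F=746752/261785] → run F
t=10: vr[D=4096/1277 F=1073664/261785] → run D
t=11: vr[D=5120/1277 F=1073664/261785] → run D
t=12: vr[D=6144/1277 F=1073664/261785] → run F
t=13: vr[D=6144/1277 F=1400576/261785] → run D
t=14: vr[D=7168/1277 F=1400576/261785] → run F
t=15: vr[D=7168/1277 F=1727488/261785] → run D
t=16: vr[F=1727488/261785] → run F
t=17: vr[F=410880/52357] → run F
t=18: (idle)
t=19: (idle)
t=20: (idle)
t=21: (idle)
t=22: (idle)
t=23: (idle)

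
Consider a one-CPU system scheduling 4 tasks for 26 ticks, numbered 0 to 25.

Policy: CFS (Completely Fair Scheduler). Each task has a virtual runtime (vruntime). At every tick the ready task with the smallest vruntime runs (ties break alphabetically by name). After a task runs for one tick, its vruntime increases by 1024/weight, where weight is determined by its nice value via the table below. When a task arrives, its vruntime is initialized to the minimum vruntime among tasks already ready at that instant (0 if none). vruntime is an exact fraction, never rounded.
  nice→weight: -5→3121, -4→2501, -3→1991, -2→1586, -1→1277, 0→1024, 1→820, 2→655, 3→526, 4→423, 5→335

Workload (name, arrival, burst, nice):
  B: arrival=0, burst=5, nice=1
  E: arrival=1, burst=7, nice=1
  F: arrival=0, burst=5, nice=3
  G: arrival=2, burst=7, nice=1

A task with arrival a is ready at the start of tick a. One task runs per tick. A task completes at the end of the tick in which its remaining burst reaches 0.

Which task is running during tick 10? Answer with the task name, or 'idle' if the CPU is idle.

t=0: vr[B=0 F=0] → run B
t=1: vr[B=256/205 E=0 F=0] → run E
t=2: vr[B=256/205 E=256/205 F=0 G=0] → run F
t=3: vr[B=256/205 E=256/205 F=512/263 G=0] → run G
t=4: vr[B=256/205 E=256/205 F=512/263 G=256/205] → run B
t=5: vr[B=512/205 E=256/205 F=512/263 G=256/205] → run E
t=6: vr[B=512/205 E=512/205 F=512/263 G=256/205] → run G
t=7: vr[B=512/205 E=512/205 F=512/263 G=512/205] → run F
t=8: vr[B=512/205 E=512/205 F=1024/263 G=512/205] → run B
t=9: vr[B=768/205 E=512/205 F=1024/263 G=512/205] → run E
t=10: vr[B=768/205 E=768/205 F=1024/263 G=512/205] → run G
t=11: vr[B=768/205 E=768/205 F=1024/263 G=768/205] → run B
t=12: vr[B=1024/205 E=768/205 F=1024/263 G=768/205] → run E
t=13: vr[B=1024/205 E=1024/205 F=1024/263 G=768/205] → run G
t=14: vr[B=1024/205 E=1024/205 F=1024/263 G=1024/205] → run F
t=15: vr[B=1024/205 E=1024/205 F=1536/263 G=1024/205] → run B
t=16: vr[E=1024/205 F=1536/263 G=1024/205] → run E
t=17: vr[E=256/41 F=1536/263 G=1024/205] → run G
t=18: vr[E=256/41 F=1536/263 G=256/41] → run F
t=19: vr[E=256/41 F=2048/263 G=256/41] → run E
t=20: vr[E=1536/205 F=2048/263 G=256/41] → run G
t=21: vr[E=1536/205 F=2048/263 G=1536/205] → run E
t=22: vr[F=2048/263 G=1536/205] → run G
t=23: vr[F=2048/263] → run F
t=24: (idle)
t=25: (idle)

running at tick 10 = G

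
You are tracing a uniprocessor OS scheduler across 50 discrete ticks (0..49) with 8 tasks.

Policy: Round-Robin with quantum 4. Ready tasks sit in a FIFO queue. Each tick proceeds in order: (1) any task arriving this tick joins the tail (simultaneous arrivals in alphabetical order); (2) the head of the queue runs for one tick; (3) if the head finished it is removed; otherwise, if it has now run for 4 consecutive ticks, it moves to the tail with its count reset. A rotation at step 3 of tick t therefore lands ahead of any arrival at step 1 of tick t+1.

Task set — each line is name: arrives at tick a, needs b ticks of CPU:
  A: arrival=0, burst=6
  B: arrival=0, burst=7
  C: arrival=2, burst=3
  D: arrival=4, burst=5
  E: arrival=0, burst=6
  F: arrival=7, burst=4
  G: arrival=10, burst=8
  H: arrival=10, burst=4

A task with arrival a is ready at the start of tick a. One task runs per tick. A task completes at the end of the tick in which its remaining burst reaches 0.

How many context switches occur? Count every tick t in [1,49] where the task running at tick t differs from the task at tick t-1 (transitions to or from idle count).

context switches = 13

t=0: queue=[A,B,E] q_used=0 → run A
t=1: queue=[A,B,E] q_used=1 → run A
t=2: queue=[A,B,E,C] q_used=2 → run A
t=3: queue=[A,B,E,C] q_used=3 → run A
t=4: queue=[B,E,C,A,D] q_used=0 → run B
t=5: queue=[B,E,C,A,D] q_used=1 → run B
t=6: queue=[B,E,C,A,D] q_used=2 → run B
t=7: queue=[B,E,C,A,D,F] q_used=3 → run B
t=8: queue=[E,C,A,D,F,B] q_used=0 → run E
t=9: queue=[E,C,A,D,F,B] q_used=1 → run E
t=10: queue=[E,C,A,D,F,B,G,H] q_used=2 → run E
t=11: queue=[E,C,A,D,F,B,G,H] q_used=3 → run E
t=12: queue=[C,A,D,F,B,G,H,E] q_used=0 → run C
t=13: queue=[C,A,D,F,B,G,H,E] q_used=1 → run C
t=14: queue=[C,A,D,F,B,G,H,E] q_used=2 → run C
t=15: queue=[A,D,F,B,G,H,E] q_used=0 → run A
t=16: queue=[A,D,F,B,G,H,E] q_used=1 → run A
t=17: queue=[D,F,B,G,H,E] q_used=0 → run D
t=18: queue=[D,F,B,G,H,E] q_used=1 → run D
t=19: queue=[D,F,B,G,H,E] q_used=2 → run D
t=20: queue=[D,F,B,G,H,E] q_used=3 → run D
t=21: queue=[F,B,G,H,E,D] q_used=0 → run F
t=22: queue=[F,B,G,H,E,D] q_used=1 → run F
t=23: queue=[F,B,G,H,E,D] q_used=2 → run F
t=24: queue=[F,B,G,H,E,D] q_used=3 → run F
t=25: queue=[B,G,H,E,D] q_used=0 → run B
t=26: queue=[B,G,H,E,D] q_used=1 → run B
t=27: queue=[B,G,H,E,D] q_used=2 → run B
t=28: queue=[G,H,E,D] q_used=0 → run G
t=29: queue=[G,H,E,D] q_used=1 → run G
t=30: queue=[G,H,E,D] q_used=2 → run G
t=31: queue=[G,H,E,D] q_used=3 → run G
t=32: queue=[H,E,D,G] q_used=0 → run H
t=33: queue=[H,E,D,G] q_used=1 → run H
t=34: queue=[H,E,D,G] q_used=2 → run H
t=35: queue=[H,E,D,G] q_used=3 → run H
t=36: queue=[E,D,G] q_used=0 → run E
t=37: queue=[E,D,G] q_used=1 → run E
t=38: queue=[D,G] q_used=0 → run D
t=39: queue=[G] q_used=0 → run G
t=40: queue=[G] q_used=1 → run G
t=41: queue=[G] q_used=2 → run G
t=42: queue=[G] q_used=3 → run G
t=43: (idle)
t=44: (idle)
t=45: (idle)
t=46: (idle)
t=47: (idle)
t=48: (idle)
t=49: (idle)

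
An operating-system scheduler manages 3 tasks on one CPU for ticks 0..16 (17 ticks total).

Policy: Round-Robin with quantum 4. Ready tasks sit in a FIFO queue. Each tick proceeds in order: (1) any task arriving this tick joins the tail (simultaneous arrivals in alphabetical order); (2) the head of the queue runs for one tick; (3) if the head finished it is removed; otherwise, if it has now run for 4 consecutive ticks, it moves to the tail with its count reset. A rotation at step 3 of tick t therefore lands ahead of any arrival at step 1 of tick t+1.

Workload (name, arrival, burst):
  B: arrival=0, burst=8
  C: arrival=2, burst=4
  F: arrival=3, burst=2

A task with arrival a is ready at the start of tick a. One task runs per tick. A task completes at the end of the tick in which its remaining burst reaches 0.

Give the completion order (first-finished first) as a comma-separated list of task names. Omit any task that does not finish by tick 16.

t=0: queue=[B] q_used=0 → run B
t=1: queue=[B] q_used=1 → run B
t=2: queue=[B,C] q_used=2 → run B
t=3: queue=[B,C,F] q_used=3 → run B
t=4: queue=[C,F,B] q_used=0 → run C
t=5: queue=[C,F,B] q_used=1 → run C
t=6: queue=[C,F,B] q_used=2 → run C
t=7: queue=[C,F,B] q_used=3 → run C
t=8: queue=[F,B] q_used=0 → run F
t=9: queue=[F,B] q_used=1 → run F
t=10: queue=[B] q_used=0 → run B
t=11: queue=[B] q_used=1 → run B
t=12: queue=[B] q_used=2 → run B
t=13: queue=[B] q_used=3 → run B
t=14: (idle)
t=15: (idle)
t=16: (idle)

completion order = C, F, B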